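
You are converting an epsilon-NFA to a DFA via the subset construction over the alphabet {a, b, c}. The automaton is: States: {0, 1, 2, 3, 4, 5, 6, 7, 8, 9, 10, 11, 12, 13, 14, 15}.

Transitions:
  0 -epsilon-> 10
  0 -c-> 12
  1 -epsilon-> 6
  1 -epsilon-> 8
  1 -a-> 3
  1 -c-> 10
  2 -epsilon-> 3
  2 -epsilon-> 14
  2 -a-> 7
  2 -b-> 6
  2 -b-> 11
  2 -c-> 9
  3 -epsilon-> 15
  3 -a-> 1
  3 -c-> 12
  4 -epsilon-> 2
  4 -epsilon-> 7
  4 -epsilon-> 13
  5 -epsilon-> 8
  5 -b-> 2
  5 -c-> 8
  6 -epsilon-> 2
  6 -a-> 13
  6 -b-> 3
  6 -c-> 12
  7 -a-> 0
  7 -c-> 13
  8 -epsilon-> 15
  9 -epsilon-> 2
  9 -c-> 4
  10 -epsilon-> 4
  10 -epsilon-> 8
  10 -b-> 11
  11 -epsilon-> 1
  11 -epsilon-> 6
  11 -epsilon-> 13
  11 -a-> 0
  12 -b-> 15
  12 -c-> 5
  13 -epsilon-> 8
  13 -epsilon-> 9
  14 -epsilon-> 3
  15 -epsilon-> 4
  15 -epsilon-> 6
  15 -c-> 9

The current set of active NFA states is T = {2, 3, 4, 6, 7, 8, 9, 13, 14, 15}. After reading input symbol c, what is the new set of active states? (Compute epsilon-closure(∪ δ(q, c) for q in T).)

2 on c → {9}.
3 on c → {12}.
6 on c → {12}.
7 on c → {13}.
9 on c → {4}.
15 on c → {9}.
No c-transition from 4, 8, 13, 14.
Union after reading c: {4, 9, 12, 13}.
Now take the epsilon-closure:
From 4 via epsilon: add 2, 7.
From 13 via epsilon: add 8.
From 2 via epsilon: add 3, 14.
From 8 via epsilon: add 15.
From 15 via epsilon: add 6.
No new states can be added; the closed set is {2, 3, 4, 6, 7, 8, 9, 12, 13, 14, 15}.

{2, 3, 4, 6, 7, 8, 9, 12, 13, 14, 15}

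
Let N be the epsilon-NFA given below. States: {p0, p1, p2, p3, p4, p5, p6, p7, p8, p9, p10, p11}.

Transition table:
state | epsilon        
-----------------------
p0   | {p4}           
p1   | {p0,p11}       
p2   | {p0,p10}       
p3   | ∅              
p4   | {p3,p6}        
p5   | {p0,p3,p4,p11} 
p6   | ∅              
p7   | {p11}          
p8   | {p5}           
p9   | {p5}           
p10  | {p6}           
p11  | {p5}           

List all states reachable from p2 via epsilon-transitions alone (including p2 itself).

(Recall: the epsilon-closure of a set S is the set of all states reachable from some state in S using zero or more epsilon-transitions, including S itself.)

Start with {p2}.
From p2 via epsilon: add p0, p10.
From p0 via epsilon: add p4.
From p10 via epsilon: add p6.
From p4 via epsilon: add p3.
No new states can be added; the closed set is {p0, p2, p3, p4, p6, p10}.

{p0, p2, p3, p4, p6, p10}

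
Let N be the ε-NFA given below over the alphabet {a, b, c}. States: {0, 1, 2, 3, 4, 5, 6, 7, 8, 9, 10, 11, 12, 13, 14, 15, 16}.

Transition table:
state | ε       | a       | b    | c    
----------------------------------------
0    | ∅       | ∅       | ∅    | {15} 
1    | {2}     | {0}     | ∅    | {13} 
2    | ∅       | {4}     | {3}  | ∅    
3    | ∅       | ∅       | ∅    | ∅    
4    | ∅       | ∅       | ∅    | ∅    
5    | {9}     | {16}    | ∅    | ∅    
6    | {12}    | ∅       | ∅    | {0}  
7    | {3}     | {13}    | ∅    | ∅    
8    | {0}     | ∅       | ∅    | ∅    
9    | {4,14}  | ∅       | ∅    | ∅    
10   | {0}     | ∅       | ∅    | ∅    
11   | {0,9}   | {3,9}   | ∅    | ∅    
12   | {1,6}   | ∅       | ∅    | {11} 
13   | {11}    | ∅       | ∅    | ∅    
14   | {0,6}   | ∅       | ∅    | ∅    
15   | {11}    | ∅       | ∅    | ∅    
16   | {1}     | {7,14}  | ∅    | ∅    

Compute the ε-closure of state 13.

{0, 1, 2, 4, 6, 9, 11, 12, 13, 14}

Start with {13}.
From 13 via ε: add 11.
From 11 via ε: add 0, 9.
From 9 via ε: add 4, 14.
From 14 via ε: add 6.
From 6 via ε: add 12.
From 12 via ε: add 1.
From 1 via ε: add 2.
No new states can be added; the closed set is {0, 1, 2, 4, 6, 9, 11, 12, 13, 14}.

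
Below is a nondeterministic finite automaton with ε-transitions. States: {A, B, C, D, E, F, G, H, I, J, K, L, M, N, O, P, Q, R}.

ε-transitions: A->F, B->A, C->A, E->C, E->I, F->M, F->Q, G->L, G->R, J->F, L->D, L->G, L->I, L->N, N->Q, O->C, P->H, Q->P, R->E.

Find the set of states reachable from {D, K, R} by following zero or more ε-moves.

Start with {D, K, R}.
From R via ε: add E.
From E via ε: add C, I.
From C via ε: add A.
From A via ε: add F.
From F via ε: add M, Q.
From Q via ε: add P.
From P via ε: add H.
No new states can be added; the closed set is {A, C, D, E, F, H, I, K, M, P, Q, R}.

{A, C, D, E, F, H, I, K, M, P, Q, R}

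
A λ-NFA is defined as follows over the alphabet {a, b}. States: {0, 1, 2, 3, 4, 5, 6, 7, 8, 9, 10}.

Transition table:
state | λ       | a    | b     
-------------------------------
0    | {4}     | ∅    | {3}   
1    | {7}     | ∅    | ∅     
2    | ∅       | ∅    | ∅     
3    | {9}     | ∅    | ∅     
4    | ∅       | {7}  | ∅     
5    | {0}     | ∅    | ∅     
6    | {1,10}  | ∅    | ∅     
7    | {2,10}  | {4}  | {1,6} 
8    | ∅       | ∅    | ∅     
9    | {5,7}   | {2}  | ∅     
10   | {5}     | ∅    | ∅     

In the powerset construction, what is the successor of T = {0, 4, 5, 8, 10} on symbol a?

{0, 2, 4, 5, 7, 10}

4 on a → {7}.
No a-transition from 0, 5, 8, 10.
Union after reading a: {7}.
Now take the λ-closure:
From 7 via λ: add 2, 10.
From 10 via λ: add 5.
From 5 via λ: add 0.
From 0 via λ: add 4.
No new states can be added; the closed set is {0, 2, 4, 5, 7, 10}.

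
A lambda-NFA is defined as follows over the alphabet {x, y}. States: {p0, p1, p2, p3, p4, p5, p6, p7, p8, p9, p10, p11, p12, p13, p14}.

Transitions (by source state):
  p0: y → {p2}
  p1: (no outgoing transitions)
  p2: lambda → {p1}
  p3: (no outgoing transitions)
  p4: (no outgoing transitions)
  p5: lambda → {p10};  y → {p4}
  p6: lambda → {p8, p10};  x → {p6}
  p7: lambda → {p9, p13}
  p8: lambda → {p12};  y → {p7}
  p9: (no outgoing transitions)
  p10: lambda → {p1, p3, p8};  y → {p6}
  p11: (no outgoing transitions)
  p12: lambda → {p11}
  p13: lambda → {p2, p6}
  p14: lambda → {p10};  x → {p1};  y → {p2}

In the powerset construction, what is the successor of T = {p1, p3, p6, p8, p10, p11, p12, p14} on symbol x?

p6 on x → {p6}.
p14 on x → {p1}.
No x-transition from p1, p3, p8, p10, p11, p12.
Union after reading x: {p1, p6}.
Now take the lambda-closure:
From p6 via lambda: add p8, p10.
From p8 via lambda: add p12.
From p10 via lambda: add p3.
From p12 via lambda: add p11.
No new states can be added; the closed set is {p1, p3, p6, p8, p10, p11, p12}.

{p1, p3, p6, p8, p10, p11, p12}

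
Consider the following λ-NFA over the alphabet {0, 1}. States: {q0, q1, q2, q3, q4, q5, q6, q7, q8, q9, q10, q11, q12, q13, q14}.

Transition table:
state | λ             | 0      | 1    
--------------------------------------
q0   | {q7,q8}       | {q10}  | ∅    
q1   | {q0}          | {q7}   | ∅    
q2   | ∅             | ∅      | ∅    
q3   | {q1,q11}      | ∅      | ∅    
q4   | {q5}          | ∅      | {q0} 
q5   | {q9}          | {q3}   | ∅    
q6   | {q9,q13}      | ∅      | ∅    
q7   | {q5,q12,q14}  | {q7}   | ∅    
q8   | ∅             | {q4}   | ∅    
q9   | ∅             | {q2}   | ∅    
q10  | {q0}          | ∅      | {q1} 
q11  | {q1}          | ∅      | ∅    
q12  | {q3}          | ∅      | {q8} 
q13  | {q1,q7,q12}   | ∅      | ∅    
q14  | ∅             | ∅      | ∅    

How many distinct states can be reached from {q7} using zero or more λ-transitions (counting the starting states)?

Start with {q7}.
From q7 via λ: add q5, q12, q14.
From q5 via λ: add q9.
From q12 via λ: add q3.
From q3 via λ: add q1, q11.
From q1 via λ: add q0.
From q0 via λ: add q8.
λ-closure = {q0, q1, q3, q5, q7, q8, q9, q11, q12, q14}, which has 10 states.

10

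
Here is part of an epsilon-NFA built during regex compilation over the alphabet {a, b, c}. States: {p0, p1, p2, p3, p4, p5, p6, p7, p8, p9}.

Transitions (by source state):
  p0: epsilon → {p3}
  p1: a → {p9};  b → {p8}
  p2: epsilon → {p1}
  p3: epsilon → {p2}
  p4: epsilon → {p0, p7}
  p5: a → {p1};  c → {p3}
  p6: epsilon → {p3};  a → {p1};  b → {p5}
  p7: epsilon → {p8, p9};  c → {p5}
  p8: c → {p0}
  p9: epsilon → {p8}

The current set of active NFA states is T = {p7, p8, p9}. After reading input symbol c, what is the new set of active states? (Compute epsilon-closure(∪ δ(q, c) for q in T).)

{p0, p1, p2, p3, p5}

p7 on c → {p5}.
p8 on c → {p0}.
No c-transition from p9.
Union after reading c: {p0, p5}.
Now take the epsilon-closure:
From p0 via epsilon: add p3.
From p3 via epsilon: add p2.
From p2 via epsilon: add p1.
No new states can be added; the closed set is {p0, p1, p2, p3, p5}.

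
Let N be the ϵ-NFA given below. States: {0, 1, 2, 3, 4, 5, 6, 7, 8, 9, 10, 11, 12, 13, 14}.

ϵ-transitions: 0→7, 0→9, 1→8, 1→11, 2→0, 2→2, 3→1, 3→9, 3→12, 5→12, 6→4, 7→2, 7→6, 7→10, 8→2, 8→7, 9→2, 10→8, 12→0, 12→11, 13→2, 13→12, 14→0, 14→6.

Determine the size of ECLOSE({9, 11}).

9

Start with {9, 11}.
From 9 via ϵ: add 2.
From 2 via ϵ: add 0.
From 0 via ϵ: add 7.
From 7 via ϵ: add 6, 10.
From 6 via ϵ: add 4.
From 10 via ϵ: add 8.
ϵ-closure = {0, 2, 4, 6, 7, 8, 9, 10, 11}, which has 9 states.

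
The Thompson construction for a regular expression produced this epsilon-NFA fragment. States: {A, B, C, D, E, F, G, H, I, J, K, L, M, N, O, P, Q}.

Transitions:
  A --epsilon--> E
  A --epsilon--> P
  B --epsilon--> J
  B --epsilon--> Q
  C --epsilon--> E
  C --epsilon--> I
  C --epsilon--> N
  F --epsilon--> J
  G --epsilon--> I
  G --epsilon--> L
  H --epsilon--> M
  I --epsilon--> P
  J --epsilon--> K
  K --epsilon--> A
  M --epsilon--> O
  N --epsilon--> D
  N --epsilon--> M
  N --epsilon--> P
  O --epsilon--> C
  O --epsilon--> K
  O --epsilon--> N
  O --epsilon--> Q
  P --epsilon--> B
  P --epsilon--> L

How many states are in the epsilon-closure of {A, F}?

Start with {A, F}.
From A via epsilon: add E, P.
From F via epsilon: add J.
From J via epsilon: add K.
From P via epsilon: add B, L.
From B via epsilon: add Q.
epsilon-closure = {A, B, E, F, J, K, L, P, Q}, which has 9 states.

9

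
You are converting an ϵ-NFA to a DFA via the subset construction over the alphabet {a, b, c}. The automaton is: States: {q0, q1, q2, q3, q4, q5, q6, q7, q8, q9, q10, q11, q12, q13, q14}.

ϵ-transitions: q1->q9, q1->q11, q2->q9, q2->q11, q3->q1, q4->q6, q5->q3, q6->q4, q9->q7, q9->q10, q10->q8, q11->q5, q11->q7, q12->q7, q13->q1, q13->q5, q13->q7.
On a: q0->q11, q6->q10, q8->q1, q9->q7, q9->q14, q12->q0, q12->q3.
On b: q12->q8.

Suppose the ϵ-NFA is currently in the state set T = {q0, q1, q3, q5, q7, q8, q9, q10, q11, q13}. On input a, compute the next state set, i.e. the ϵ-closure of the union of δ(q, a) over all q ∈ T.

q0 on a → {q11}.
q8 on a → {q1}.
q9 on a → {q7, q14}.
No a-transition from q1, q3, q5, q7, q10, q11, q13.
Union after reading a: {q1, q7, q11, q14}.
Now take the ϵ-closure:
From q1 via ϵ: add q9.
From q11 via ϵ: add q5.
From q5 via ϵ: add q3.
From q9 via ϵ: add q10.
From q10 via ϵ: add q8.
No new states can be added; the closed set is {q1, q3, q5, q7, q8, q9, q10, q11, q14}.

{q1, q3, q5, q7, q8, q9, q10, q11, q14}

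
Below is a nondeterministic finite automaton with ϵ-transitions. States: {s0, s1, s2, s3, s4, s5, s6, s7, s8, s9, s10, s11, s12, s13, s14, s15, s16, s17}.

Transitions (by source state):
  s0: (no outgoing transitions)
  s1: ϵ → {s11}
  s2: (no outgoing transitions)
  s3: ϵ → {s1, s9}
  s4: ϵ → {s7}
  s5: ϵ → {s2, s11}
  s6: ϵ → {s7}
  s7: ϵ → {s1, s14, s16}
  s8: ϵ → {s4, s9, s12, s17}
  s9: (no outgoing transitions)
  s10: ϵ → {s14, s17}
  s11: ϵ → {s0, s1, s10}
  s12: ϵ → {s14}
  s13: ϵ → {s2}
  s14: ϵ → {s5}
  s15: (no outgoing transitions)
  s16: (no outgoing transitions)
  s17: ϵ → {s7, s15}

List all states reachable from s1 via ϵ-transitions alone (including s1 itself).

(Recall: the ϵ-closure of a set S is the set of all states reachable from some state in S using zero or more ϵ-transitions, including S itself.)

{s0, s1, s2, s5, s7, s10, s11, s14, s15, s16, s17}

Start with {s1}.
From s1 via ϵ: add s11.
From s11 via ϵ: add s0, s10.
From s10 via ϵ: add s14, s17.
From s14 via ϵ: add s5.
From s17 via ϵ: add s7, s15.
From s5 via ϵ: add s2.
From s7 via ϵ: add s16.
No new states can be added; the closed set is {s0, s1, s2, s5, s7, s10, s11, s14, s15, s16, s17}.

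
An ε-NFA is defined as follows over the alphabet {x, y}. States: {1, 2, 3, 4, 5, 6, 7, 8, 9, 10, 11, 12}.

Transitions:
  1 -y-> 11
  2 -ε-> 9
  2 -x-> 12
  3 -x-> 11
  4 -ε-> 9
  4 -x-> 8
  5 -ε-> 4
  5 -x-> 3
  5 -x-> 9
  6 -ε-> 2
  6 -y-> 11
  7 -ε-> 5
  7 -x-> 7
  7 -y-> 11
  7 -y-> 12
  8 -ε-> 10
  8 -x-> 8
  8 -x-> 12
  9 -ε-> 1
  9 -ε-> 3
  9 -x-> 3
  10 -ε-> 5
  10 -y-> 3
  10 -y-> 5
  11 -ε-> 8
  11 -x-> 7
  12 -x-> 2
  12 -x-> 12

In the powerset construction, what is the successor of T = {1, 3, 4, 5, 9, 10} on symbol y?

{1, 3, 4, 5, 8, 9, 10, 11}

1 on y → {11}.
10 on y → {3, 5}.
No y-transition from 3, 4, 5, 9.
Union after reading y: {3, 5, 11}.
Now take the ε-closure:
From 5 via ε: add 4.
From 11 via ε: add 8.
From 4 via ε: add 9.
From 8 via ε: add 10.
From 9 via ε: add 1.
No new states can be added; the closed set is {1, 3, 4, 5, 8, 9, 10, 11}.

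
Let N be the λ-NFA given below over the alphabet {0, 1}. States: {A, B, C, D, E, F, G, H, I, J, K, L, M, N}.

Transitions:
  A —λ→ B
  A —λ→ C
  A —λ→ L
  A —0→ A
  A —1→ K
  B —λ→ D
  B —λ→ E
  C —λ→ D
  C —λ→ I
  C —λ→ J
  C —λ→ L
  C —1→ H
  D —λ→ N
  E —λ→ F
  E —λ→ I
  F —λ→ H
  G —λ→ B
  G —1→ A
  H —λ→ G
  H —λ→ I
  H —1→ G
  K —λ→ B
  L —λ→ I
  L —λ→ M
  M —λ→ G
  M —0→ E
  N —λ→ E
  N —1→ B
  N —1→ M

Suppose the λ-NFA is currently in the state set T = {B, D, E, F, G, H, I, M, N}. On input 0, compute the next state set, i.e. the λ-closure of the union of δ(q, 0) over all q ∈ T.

{B, D, E, F, G, H, I, N}

M on 0 → {E}.
No 0-transition from B, D, E, F, G, H, I, N.
Union after reading 0: {E}.
Now take the λ-closure:
From E via λ: add F, I.
From F via λ: add H.
From H via λ: add G.
From G via λ: add B.
From B via λ: add D.
From D via λ: add N.
No new states can be added; the closed set is {B, D, E, F, G, H, I, N}.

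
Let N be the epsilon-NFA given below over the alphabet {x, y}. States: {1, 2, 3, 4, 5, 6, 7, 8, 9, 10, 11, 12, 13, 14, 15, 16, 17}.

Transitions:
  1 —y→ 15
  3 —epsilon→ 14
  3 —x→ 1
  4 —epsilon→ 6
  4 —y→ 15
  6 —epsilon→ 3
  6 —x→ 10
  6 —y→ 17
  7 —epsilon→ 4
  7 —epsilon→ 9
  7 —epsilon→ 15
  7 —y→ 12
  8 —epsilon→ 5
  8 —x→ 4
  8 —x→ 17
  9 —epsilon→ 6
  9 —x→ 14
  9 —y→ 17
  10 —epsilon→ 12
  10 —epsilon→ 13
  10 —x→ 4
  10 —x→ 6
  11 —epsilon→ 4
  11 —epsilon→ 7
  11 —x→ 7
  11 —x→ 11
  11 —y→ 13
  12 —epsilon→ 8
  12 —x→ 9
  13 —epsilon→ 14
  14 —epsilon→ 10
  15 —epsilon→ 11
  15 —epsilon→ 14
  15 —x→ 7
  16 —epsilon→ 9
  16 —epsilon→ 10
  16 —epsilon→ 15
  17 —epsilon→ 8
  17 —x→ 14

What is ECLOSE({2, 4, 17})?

{2, 3, 4, 5, 6, 8, 10, 12, 13, 14, 17}

Start with {2, 4, 17}.
From 4 via epsilon: add 6.
From 17 via epsilon: add 8.
From 6 via epsilon: add 3.
From 8 via epsilon: add 5.
From 3 via epsilon: add 14.
From 14 via epsilon: add 10.
From 10 via epsilon: add 12, 13.
No new states can be added; the closed set is {2, 3, 4, 5, 6, 8, 10, 12, 13, 14, 17}.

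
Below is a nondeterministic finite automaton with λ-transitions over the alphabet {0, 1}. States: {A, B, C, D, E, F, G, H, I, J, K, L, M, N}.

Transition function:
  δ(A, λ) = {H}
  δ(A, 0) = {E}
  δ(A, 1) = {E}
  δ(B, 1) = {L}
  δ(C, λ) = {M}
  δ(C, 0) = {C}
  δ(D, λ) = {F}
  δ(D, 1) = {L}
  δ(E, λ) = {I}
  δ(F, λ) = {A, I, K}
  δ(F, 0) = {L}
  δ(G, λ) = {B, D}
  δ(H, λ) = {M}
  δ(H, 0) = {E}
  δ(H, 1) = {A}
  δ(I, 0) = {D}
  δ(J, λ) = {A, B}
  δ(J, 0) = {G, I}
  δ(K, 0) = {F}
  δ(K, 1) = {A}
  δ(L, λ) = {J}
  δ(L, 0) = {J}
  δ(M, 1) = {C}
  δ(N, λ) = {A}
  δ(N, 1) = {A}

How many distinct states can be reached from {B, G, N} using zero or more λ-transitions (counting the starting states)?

Start with {B, G, N}.
From G via λ: add D.
From N via λ: add A.
From A via λ: add H.
From D via λ: add F.
From F via λ: add I, K.
From H via λ: add M.
λ-closure = {A, B, D, F, G, H, I, K, M, N}, which has 10 states.

10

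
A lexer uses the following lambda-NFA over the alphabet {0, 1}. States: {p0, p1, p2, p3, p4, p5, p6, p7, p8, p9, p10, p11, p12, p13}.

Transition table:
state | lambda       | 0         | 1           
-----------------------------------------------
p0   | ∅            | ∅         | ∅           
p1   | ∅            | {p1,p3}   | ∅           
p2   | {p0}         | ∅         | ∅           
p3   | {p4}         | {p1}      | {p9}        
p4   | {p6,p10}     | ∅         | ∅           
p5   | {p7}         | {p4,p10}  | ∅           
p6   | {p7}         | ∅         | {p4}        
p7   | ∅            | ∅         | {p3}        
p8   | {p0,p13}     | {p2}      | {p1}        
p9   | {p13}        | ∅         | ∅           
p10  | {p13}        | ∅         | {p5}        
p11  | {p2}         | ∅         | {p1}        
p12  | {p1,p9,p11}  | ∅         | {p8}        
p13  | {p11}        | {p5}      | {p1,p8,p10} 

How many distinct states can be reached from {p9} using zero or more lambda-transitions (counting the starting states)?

Start with {p9}.
From p9 via lambda: add p13.
From p13 via lambda: add p11.
From p11 via lambda: add p2.
From p2 via lambda: add p0.
lambda-closure = {p0, p2, p9, p11, p13}, which has 5 states.

5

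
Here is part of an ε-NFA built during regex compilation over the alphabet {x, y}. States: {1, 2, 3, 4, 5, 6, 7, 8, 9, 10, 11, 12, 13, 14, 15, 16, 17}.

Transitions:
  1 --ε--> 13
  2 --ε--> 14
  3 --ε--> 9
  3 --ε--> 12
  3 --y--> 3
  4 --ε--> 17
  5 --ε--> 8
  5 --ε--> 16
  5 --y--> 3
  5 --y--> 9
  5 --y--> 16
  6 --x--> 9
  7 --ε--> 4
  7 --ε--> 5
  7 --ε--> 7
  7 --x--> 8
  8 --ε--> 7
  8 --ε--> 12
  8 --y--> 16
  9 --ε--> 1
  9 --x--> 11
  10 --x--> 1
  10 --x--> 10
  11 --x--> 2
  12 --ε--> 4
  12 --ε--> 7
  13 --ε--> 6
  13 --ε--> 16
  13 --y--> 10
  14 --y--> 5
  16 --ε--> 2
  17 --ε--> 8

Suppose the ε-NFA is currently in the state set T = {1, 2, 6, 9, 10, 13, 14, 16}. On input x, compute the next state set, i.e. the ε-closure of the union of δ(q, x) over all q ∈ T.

6 on x → {9}.
9 on x → {11}.
10 on x → {1, 10}.
No x-transition from 1, 2, 13, 14, 16.
Union after reading x: {1, 9, 10, 11}.
Now take the ε-closure:
From 1 via ε: add 13.
From 13 via ε: add 6, 16.
From 16 via ε: add 2.
From 2 via ε: add 14.
No new states can be added; the closed set is {1, 2, 6, 9, 10, 11, 13, 14, 16}.

{1, 2, 6, 9, 10, 11, 13, 14, 16}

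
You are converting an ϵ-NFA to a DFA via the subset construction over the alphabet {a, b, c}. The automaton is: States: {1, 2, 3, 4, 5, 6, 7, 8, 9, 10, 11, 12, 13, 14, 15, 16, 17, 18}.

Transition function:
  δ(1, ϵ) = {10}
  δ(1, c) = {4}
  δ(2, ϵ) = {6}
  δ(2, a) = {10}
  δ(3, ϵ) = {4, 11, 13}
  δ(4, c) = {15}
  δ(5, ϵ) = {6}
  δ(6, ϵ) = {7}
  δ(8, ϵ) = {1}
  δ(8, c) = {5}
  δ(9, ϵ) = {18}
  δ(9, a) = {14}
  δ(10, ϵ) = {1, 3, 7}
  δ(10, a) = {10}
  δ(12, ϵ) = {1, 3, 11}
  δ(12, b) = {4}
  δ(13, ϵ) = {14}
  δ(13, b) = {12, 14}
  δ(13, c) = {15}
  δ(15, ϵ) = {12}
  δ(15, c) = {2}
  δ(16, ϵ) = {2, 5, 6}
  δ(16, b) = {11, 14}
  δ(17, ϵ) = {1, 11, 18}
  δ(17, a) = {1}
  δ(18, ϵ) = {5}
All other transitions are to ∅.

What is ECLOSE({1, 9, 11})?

{1, 3, 4, 5, 6, 7, 9, 10, 11, 13, 14, 18}

Start with {1, 9, 11}.
From 1 via ϵ: add 10.
From 9 via ϵ: add 18.
From 10 via ϵ: add 3, 7.
From 18 via ϵ: add 5.
From 3 via ϵ: add 4, 13.
From 5 via ϵ: add 6.
From 13 via ϵ: add 14.
No new states can be added; the closed set is {1, 3, 4, 5, 6, 7, 9, 10, 11, 13, 14, 18}.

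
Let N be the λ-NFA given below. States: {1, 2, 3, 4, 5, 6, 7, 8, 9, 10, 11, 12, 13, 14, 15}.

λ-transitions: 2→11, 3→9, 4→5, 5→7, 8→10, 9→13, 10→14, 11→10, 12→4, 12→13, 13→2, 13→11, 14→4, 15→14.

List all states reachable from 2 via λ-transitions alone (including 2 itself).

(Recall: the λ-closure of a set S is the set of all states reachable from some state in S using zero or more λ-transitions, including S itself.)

{2, 4, 5, 7, 10, 11, 14}

Start with {2}.
From 2 via λ: add 11.
From 11 via λ: add 10.
From 10 via λ: add 14.
From 14 via λ: add 4.
From 4 via λ: add 5.
From 5 via λ: add 7.
No new states can be added; the closed set is {2, 4, 5, 7, 10, 11, 14}.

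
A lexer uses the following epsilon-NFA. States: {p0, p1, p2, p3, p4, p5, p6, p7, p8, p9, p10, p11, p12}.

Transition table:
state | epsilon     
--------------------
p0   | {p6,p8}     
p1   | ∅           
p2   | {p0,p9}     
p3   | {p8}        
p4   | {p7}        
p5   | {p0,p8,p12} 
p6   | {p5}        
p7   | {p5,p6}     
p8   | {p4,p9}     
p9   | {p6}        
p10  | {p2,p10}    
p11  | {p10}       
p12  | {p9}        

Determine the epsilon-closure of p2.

{p0, p2, p4, p5, p6, p7, p8, p9, p12}

Start with {p2}.
From p2 via epsilon: add p0, p9.
From p0 via epsilon: add p6, p8.
From p6 via epsilon: add p5.
From p8 via epsilon: add p4.
From p4 via epsilon: add p7.
From p5 via epsilon: add p12.
No new states can be added; the closed set is {p0, p2, p4, p5, p6, p7, p8, p9, p12}.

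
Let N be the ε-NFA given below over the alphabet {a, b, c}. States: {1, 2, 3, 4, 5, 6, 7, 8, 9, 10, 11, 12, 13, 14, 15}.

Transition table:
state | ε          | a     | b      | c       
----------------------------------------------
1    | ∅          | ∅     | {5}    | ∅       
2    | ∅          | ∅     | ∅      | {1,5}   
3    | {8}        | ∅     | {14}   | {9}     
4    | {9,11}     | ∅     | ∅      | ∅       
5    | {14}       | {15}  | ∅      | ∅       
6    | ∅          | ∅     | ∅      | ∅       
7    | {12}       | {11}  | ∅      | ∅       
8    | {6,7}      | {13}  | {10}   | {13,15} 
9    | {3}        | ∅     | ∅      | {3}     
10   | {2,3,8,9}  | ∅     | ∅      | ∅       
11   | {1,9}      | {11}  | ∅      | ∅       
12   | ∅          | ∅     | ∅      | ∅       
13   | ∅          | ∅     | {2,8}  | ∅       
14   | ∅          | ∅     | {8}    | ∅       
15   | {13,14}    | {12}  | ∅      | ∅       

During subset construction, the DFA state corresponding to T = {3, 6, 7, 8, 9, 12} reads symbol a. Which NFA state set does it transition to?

7 on a → {11}.
8 on a → {13}.
No a-transition from 3, 6, 9, 12.
Union after reading a: {11, 13}.
Now take the ε-closure:
From 11 via ε: add 1, 9.
From 9 via ε: add 3.
From 3 via ε: add 8.
From 8 via ε: add 6, 7.
From 7 via ε: add 12.
No new states can be added; the closed set is {1, 3, 6, 7, 8, 9, 11, 12, 13}.

{1, 3, 6, 7, 8, 9, 11, 12, 13}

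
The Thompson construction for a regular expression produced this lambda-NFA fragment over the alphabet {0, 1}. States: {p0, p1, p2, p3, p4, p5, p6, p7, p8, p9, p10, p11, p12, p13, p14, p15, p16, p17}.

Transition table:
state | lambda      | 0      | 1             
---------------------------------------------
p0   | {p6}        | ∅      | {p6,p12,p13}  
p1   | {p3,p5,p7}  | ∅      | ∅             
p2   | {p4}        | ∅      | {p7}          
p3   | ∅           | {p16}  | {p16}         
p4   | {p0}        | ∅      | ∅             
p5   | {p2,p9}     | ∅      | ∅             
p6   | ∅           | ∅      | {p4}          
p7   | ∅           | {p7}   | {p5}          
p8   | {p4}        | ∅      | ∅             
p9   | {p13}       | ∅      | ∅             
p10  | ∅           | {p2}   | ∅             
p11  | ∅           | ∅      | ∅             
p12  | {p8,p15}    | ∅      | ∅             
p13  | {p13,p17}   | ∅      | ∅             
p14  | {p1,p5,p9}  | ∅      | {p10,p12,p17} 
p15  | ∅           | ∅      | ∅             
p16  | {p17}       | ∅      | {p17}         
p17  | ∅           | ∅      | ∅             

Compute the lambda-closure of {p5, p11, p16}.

Start with {p5, p11, p16}.
From p5 via lambda: add p2, p9.
From p16 via lambda: add p17.
From p2 via lambda: add p4.
From p9 via lambda: add p13.
From p4 via lambda: add p0.
From p0 via lambda: add p6.
No new states can be added; the closed set is {p0, p2, p4, p5, p6, p9, p11, p13, p16, p17}.

{p0, p2, p4, p5, p6, p9, p11, p13, p16, p17}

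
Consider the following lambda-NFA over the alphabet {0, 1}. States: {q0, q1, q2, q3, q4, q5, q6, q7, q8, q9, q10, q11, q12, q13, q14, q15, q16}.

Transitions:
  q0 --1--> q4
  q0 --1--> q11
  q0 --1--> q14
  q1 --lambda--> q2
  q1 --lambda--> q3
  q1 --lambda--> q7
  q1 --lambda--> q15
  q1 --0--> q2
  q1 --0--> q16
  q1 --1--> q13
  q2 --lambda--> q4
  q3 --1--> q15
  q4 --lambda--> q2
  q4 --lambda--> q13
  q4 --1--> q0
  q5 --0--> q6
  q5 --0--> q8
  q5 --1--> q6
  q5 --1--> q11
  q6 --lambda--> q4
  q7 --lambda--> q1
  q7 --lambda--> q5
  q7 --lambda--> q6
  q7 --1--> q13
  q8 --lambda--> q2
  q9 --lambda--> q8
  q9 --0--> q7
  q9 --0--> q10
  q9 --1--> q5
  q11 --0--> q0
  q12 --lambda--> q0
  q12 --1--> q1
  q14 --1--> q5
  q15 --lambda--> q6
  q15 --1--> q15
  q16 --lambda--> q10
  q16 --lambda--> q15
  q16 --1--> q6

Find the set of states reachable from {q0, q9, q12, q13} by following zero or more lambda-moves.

{q0, q2, q4, q8, q9, q12, q13}

Start with {q0, q9, q12, q13}.
From q9 via lambda: add q8.
From q8 via lambda: add q2.
From q2 via lambda: add q4.
No new states can be added; the closed set is {q0, q2, q4, q8, q9, q12, q13}.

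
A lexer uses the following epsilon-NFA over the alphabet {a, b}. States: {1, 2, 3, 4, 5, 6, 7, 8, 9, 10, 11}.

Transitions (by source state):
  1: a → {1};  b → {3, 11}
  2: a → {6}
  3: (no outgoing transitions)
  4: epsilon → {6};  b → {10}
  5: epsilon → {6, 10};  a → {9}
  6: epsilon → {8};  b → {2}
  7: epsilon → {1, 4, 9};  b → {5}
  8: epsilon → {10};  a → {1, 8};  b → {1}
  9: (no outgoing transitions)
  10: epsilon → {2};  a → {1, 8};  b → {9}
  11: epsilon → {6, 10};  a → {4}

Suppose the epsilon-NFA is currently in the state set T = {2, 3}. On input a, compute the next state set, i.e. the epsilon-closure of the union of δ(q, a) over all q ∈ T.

{2, 6, 8, 10}

2 on a → {6}.
No a-transition from 3.
Union after reading a: {6}.
Now take the epsilon-closure:
From 6 via epsilon: add 8.
From 8 via epsilon: add 10.
From 10 via epsilon: add 2.
No new states can be added; the closed set is {2, 6, 8, 10}.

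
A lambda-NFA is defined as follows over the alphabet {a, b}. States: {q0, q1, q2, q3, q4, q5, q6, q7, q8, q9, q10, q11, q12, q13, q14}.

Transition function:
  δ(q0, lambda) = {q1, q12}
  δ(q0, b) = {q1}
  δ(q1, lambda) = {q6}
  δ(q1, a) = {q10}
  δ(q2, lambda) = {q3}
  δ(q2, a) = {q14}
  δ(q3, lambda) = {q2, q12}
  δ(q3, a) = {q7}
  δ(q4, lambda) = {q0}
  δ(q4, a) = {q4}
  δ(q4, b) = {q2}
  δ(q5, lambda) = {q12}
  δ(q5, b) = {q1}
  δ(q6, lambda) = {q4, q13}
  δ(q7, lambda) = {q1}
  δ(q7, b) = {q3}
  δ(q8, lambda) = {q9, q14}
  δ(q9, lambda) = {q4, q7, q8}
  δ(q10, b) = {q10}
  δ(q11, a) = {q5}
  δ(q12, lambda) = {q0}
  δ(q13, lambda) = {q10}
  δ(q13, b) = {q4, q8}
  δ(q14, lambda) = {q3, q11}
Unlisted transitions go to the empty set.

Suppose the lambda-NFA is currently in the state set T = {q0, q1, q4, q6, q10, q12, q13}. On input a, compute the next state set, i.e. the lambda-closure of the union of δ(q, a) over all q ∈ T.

q1 on a → {q10}.
q4 on a → {q4}.
No a-transition from q0, q6, q10, q12, q13.
Union after reading a: {q4, q10}.
Now take the lambda-closure:
From q4 via lambda: add q0.
From q0 via lambda: add q1, q12.
From q1 via lambda: add q6.
From q6 via lambda: add q13.
No new states can be added; the closed set is {q0, q1, q4, q6, q10, q12, q13}.

{q0, q1, q4, q6, q10, q12, q13}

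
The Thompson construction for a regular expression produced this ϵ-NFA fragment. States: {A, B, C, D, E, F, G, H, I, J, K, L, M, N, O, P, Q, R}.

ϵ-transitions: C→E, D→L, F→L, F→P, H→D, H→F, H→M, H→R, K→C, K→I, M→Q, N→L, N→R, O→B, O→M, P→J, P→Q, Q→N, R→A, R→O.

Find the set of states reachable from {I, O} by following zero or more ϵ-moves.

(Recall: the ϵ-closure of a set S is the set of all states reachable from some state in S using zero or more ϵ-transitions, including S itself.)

{A, B, I, L, M, N, O, Q, R}

Start with {I, O}.
From O via ϵ: add B, M.
From M via ϵ: add Q.
From Q via ϵ: add N.
From N via ϵ: add L, R.
From R via ϵ: add A.
No new states can be added; the closed set is {A, B, I, L, M, N, O, Q, R}.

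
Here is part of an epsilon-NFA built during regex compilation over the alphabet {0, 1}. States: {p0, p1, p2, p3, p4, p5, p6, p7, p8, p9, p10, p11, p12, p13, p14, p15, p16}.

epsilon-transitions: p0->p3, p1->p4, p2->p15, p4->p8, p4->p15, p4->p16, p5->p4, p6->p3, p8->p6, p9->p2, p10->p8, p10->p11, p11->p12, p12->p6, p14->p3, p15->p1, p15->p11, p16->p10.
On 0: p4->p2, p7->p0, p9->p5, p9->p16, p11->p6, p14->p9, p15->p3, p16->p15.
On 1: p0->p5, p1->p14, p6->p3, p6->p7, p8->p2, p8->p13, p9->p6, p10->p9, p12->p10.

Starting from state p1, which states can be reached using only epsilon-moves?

{p1, p3, p4, p6, p8, p10, p11, p12, p15, p16}

Start with {p1}.
From p1 via epsilon: add p4.
From p4 via epsilon: add p8, p15, p16.
From p8 via epsilon: add p6.
From p15 via epsilon: add p11.
From p16 via epsilon: add p10.
From p6 via epsilon: add p3.
From p11 via epsilon: add p12.
No new states can be added; the closed set is {p1, p3, p4, p6, p8, p10, p11, p12, p15, p16}.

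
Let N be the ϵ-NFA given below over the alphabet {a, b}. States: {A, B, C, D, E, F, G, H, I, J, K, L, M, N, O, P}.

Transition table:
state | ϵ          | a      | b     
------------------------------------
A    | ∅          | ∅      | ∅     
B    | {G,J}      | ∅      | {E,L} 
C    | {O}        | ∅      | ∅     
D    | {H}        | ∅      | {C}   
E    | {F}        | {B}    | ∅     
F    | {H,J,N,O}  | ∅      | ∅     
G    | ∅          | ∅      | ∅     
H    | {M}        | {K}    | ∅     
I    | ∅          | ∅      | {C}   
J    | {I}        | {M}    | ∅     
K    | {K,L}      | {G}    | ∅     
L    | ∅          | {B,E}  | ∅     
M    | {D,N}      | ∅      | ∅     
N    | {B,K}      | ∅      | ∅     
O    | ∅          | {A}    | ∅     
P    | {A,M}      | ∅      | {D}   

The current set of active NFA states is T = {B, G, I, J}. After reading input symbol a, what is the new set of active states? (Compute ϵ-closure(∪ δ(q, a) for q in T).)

{B, D, G, H, I, J, K, L, M, N}

J on a → {M}.
No a-transition from B, G, I.
Union after reading a: {M}.
Now take the ϵ-closure:
From M via ϵ: add D, N.
From D via ϵ: add H.
From N via ϵ: add B, K.
From B via ϵ: add G, J.
From K via ϵ: add L.
From J via ϵ: add I.
No new states can be added; the closed set is {B, D, G, H, I, J, K, L, M, N}.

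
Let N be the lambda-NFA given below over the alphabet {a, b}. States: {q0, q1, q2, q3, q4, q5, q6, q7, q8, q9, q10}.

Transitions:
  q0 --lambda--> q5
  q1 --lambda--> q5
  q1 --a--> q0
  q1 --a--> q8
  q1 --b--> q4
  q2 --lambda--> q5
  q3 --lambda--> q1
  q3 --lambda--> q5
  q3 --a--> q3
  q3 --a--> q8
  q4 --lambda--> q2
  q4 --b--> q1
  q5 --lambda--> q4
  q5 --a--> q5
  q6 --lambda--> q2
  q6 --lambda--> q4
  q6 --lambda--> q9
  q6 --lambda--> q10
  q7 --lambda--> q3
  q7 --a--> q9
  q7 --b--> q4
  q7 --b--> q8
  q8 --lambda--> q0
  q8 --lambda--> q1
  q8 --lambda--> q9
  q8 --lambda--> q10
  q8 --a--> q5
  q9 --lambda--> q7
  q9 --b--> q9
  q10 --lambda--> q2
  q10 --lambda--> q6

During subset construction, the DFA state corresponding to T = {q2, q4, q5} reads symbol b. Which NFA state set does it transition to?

{q1, q2, q4, q5}

q4 on b → {q1}.
No b-transition from q2, q5.
Union after reading b: {q1}.
Now take the lambda-closure:
From q1 via lambda: add q5.
From q5 via lambda: add q4.
From q4 via lambda: add q2.
No new states can be added; the closed set is {q1, q2, q4, q5}.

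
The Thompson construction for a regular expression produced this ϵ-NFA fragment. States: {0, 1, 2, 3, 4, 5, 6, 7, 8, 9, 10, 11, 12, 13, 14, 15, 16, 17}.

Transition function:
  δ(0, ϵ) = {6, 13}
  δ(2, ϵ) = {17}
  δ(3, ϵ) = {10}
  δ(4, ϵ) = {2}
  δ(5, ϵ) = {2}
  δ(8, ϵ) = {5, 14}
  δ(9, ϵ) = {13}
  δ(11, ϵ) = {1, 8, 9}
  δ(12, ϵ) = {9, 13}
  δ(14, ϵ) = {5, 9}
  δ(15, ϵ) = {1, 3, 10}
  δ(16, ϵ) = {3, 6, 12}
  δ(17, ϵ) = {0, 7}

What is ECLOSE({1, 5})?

Start with {1, 5}.
From 5 via ϵ: add 2.
From 2 via ϵ: add 17.
From 17 via ϵ: add 0, 7.
From 0 via ϵ: add 6, 13.
No new states can be added; the closed set is {0, 1, 2, 5, 6, 7, 13, 17}.

{0, 1, 2, 5, 6, 7, 13, 17}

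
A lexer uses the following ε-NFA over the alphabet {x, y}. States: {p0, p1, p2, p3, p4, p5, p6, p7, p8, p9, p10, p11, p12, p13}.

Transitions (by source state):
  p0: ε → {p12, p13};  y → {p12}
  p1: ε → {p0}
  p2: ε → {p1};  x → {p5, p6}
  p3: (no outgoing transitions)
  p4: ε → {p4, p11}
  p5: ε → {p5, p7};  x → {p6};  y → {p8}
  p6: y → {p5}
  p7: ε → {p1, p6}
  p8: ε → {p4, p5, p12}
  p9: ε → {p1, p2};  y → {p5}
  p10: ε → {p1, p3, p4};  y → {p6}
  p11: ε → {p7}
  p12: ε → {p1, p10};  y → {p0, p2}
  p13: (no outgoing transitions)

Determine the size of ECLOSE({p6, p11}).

Start with {p6, p11}.
From p11 via ε: add p7.
From p7 via ε: add p1.
From p1 via ε: add p0.
From p0 via ε: add p12, p13.
From p12 via ε: add p10.
From p10 via ε: add p3, p4.
ε-closure = {p0, p1, p3, p4, p6, p7, p10, p11, p12, p13}, which has 10 states.

10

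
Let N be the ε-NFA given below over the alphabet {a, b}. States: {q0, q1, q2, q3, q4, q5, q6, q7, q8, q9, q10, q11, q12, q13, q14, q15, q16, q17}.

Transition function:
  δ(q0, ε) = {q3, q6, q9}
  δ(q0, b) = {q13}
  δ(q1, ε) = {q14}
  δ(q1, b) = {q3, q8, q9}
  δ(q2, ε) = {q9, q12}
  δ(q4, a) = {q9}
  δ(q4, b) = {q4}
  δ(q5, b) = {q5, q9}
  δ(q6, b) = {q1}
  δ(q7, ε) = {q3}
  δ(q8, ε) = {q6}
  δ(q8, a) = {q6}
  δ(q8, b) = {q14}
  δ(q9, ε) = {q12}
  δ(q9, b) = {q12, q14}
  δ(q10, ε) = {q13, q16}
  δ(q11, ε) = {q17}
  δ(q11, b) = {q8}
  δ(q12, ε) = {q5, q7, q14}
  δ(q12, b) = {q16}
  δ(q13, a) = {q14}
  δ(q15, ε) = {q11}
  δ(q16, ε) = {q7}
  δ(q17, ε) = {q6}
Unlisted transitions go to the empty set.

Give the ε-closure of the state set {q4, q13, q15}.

Start with {q4, q13, q15}.
From q15 via ε: add q11.
From q11 via ε: add q17.
From q17 via ε: add q6.
No new states can be added; the closed set is {q4, q6, q11, q13, q15, q17}.

{q4, q6, q11, q13, q15, q17}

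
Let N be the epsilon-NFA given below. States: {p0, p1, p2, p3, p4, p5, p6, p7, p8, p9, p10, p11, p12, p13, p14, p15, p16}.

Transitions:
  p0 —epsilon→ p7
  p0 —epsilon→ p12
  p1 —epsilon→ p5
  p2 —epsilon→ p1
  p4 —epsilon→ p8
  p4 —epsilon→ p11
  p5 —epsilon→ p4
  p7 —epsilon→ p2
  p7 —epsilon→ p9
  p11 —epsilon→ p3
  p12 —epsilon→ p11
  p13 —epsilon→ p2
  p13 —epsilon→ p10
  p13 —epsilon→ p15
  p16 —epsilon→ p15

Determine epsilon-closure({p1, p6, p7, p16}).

{p1, p2, p3, p4, p5, p6, p7, p8, p9, p11, p15, p16}

Start with {p1, p6, p7, p16}.
From p1 via epsilon: add p5.
From p7 via epsilon: add p2, p9.
From p16 via epsilon: add p15.
From p5 via epsilon: add p4.
From p4 via epsilon: add p8, p11.
From p11 via epsilon: add p3.
No new states can be added; the closed set is {p1, p2, p3, p4, p5, p6, p7, p8, p9, p11, p15, p16}.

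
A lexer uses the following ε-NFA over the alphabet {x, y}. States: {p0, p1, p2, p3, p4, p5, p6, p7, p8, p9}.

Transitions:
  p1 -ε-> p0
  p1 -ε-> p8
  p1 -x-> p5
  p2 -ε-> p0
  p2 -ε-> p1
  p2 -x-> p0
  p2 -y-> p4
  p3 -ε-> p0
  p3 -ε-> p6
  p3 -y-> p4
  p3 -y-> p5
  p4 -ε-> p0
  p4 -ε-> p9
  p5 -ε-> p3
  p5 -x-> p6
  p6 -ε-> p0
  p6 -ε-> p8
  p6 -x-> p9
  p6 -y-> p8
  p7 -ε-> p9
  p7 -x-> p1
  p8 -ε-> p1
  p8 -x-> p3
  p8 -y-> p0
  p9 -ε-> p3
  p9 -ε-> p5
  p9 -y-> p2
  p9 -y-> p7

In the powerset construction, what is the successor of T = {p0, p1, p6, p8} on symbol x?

{p0, p1, p3, p5, p6, p8, p9}

p1 on x → {p5}.
p6 on x → {p9}.
p8 on x → {p3}.
No x-transition from p0.
Union after reading x: {p3, p5, p9}.
Now take the ε-closure:
From p3 via ε: add p0, p6.
From p6 via ε: add p8.
From p8 via ε: add p1.
No new states can be added; the closed set is {p0, p1, p3, p5, p6, p8, p9}.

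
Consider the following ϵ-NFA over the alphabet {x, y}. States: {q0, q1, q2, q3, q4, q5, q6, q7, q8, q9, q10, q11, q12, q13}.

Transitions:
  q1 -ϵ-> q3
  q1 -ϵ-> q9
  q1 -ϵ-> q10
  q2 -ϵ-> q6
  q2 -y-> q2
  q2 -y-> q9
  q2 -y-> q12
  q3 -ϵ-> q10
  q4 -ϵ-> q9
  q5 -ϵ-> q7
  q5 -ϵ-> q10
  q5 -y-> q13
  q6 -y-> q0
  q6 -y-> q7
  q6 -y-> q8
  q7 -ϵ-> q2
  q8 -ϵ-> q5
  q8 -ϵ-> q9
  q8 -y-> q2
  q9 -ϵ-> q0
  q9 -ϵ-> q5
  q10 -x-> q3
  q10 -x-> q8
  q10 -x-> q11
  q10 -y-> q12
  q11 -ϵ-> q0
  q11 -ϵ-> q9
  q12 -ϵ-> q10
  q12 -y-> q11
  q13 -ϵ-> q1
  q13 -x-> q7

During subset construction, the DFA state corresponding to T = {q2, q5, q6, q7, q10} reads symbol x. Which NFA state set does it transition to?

{q0, q2, q3, q5, q6, q7, q8, q9, q10, q11}

q10 on x → {q3, q8, q11}.
No x-transition from q2, q5, q6, q7.
Union after reading x: {q3, q8, q11}.
Now take the ϵ-closure:
From q3 via ϵ: add q10.
From q8 via ϵ: add q5, q9.
From q11 via ϵ: add q0.
From q5 via ϵ: add q7.
From q7 via ϵ: add q2.
From q2 via ϵ: add q6.
No new states can be added; the closed set is {q0, q2, q3, q5, q6, q7, q8, q9, q10, q11}.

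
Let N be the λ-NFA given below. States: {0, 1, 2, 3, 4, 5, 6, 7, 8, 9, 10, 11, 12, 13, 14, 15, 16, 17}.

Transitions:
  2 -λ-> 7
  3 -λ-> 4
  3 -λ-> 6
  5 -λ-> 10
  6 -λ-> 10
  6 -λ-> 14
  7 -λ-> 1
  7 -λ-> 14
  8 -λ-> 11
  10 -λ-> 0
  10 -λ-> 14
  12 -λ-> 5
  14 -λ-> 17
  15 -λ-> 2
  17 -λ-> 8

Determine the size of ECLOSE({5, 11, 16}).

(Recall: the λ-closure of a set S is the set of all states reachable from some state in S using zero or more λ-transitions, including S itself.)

8

Start with {5, 11, 16}.
From 5 via λ: add 10.
From 10 via λ: add 0, 14.
From 14 via λ: add 17.
From 17 via λ: add 8.
λ-closure = {0, 5, 8, 10, 11, 14, 16, 17}, which has 8 states.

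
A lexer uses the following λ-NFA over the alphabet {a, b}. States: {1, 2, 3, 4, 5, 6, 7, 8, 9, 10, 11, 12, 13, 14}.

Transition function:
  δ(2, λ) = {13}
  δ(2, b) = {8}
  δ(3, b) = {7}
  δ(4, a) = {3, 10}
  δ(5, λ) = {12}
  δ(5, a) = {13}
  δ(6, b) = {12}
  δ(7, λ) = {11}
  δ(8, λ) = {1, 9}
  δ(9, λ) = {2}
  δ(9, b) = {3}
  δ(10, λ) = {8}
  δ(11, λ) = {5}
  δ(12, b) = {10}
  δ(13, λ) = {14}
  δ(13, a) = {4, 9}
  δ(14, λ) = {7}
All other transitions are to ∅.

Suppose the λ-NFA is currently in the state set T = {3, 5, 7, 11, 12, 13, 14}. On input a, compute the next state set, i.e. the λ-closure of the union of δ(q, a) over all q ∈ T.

{2, 4, 5, 7, 9, 11, 12, 13, 14}

5 on a → {13}.
13 on a → {4, 9}.
No a-transition from 3, 7, 11, 12, 14.
Union after reading a: {4, 9, 13}.
Now take the λ-closure:
From 9 via λ: add 2.
From 13 via λ: add 14.
From 14 via λ: add 7.
From 7 via λ: add 11.
From 11 via λ: add 5.
From 5 via λ: add 12.
No new states can be added; the closed set is {2, 4, 5, 7, 9, 11, 12, 13, 14}.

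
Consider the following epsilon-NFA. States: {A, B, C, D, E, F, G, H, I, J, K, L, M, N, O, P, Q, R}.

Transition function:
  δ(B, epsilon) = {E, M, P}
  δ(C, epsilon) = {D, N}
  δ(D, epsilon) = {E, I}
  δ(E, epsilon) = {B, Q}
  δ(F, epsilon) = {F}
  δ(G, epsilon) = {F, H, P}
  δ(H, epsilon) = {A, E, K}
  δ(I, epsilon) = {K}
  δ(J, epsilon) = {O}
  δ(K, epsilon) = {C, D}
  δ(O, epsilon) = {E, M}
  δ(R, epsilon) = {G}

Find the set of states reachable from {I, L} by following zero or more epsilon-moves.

{B, C, D, E, I, K, L, M, N, P, Q}

Start with {I, L}.
From I via epsilon: add K.
From K via epsilon: add C, D.
From C via epsilon: add N.
From D via epsilon: add E.
From E via epsilon: add B, Q.
From B via epsilon: add M, P.
No new states can be added; the closed set is {B, C, D, E, I, K, L, M, N, P, Q}.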